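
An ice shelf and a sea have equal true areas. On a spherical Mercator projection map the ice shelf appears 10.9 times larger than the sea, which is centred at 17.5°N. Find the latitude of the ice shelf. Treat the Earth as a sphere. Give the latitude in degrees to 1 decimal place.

For equal true areas on Mercator, apparent areas scale as sec²φ, so the ratio is cos²φ₂ / cos²φ₁.
cos²φ₂ / cos²φ₁ = 10.9  ⇒  cos φ₁ = cos 17.5° / √10.9 = 0.9537/3.302 = 0.2889.
φ₁ = arccos(0.2889) ≈ 73.2°.

73.2°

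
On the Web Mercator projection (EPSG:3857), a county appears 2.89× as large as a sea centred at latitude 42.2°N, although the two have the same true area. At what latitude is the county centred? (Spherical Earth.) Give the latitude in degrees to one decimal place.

64.2°

Mercator areal scale is sec²φ, so apparent-area ratio = sec²φ₁ / sec²φ₂ = cos²φ₂ / cos²φ₁.
cos²φ₂ / cos²φ₁ = 2.89  ⇒  cos φ₁ = cos 42.2° / √2.89 = 0.7408/1.700 = 0.4358.
φ₁ = arccos(0.4358) ≈ 64.2°.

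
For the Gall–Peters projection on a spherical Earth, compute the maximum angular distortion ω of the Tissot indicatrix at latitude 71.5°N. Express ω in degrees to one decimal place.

The Gall–Peters projection is cylindrical equal-area with φ₀ = 45°. Cylindrical equal-area (φ₀ = 45°): h = cos φ / cos 45° along meridians, k = cos 45° / cos φ along parallels; h·k = 1.
At 71.5°: h = 0.4487, k = 2.228; principal scales a = 2.228, b = 0.4487.
sin(ω/2) = (a − b)/(a + b) = 1.780/2.677 = 0.6648, so ω = 2 arcsin(0.6648) ≈ 83.3°.

83.3°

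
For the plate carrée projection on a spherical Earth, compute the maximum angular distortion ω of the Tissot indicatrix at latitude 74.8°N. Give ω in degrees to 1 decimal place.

71.5°

For the equirectangular projection with φ₀ = 0 (plate carrée), h = 1 along meridians and k = sec φ along parallels.
At 74.8°: h = 1.000, k = 3.814; principal scales a = 3.814, b = 1.000.
sin(ω/2) = (a − b)/(a + b) = 2.814/4.814 = 0.5845, so ω = 2 arcsin(0.5845) ≈ 71.5°.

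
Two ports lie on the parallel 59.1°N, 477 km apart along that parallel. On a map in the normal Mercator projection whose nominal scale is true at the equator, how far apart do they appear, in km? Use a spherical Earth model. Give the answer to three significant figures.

For Mercator, h = k = sec φ (a conformal cylindrical projection has a single point scale, 1/cos φ).
Along the parallel, k = sec 59.1° = 1/0.5135 = 1.947.
Map distance = 477 × 1.947 ≈ 929 km.

929 km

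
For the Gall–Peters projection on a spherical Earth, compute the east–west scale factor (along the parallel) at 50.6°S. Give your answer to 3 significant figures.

1.11

The Gall–Peters projection is cylindrical equal-area with φ₀ = 45°. Cylindrical equal-area (φ₀ = 45°): h = cos φ / cos 45° along meridians, k = cos 45° / cos φ along parallels; h·k = 1.
k = cos 45° / cos 50.6° = 0.7071/0.6347 = 1.114.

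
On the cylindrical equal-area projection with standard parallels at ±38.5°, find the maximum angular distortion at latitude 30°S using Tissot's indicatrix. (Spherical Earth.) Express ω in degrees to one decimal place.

A cylindrical equal-area projection with standard parallel φ₀ has meridian scale h = cos φ / cos φ₀ and parallel scale k = cos φ₀ / cos φ (so areas are preserved, h·k = 1).
At 30°: h = 1.107, k = 0.9037; principal scales a = 1.107, b = 0.9037.
sin(ω/2) = (a − b)/(a + b) = 0.2029/2.010 = 0.1009, so ω = 2 arcsin(0.1009) ≈ 11.6°.

11.6°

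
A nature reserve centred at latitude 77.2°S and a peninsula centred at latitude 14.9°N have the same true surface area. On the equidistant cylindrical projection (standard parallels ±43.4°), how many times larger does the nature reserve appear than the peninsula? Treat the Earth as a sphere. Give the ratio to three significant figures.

4.36

In the equirectangular projection with standard parallel φ₀ = 43.4° (x = Rλ cos φ₀, y = Rφ), meridians are true-scale (h = 1) and the parallel scale is k = cos φ₀ / cos φ.
Areal scale at 77.2°: h·k = 1.000 × 3.280 = 3.280.
Areal scale at 14.9°: h·k = 1.000 × 0.7519 = 0.7519.
Ratio = 3.280/0.7519 ≈ 4.36.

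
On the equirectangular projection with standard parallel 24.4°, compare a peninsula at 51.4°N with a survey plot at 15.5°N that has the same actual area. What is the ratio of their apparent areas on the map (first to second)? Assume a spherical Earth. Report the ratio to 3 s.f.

The equidistant cylindrical projection with φ₀ = 24.4° has h = 1 (meridians true) and k = cos φ₀ / cos φ along parallels.
Areal scale at 51.4°: h·k = 1.000 × 1.460 = 1.460.
Areal scale at 15.5°: h·k = 1.000 × 0.9451 = 0.9451.
Ratio = 1.460/0.9451 ≈ 1.54.

1.54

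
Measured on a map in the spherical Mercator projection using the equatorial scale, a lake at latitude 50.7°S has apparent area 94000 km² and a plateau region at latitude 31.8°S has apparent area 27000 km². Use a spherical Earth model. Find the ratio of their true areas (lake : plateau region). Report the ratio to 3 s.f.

Mercator's areal exaggeration is sec²φ; hence true area = (apparent area) · cos²φ.
True area of lake: 94000 × cos²(50.7°) = 94000 × 0.4012 = 37710 km².
True area of plateau region: 27000 × cos²(31.8°) = 27000 × 0.7223 = 19500 km².
Ratio = 37710 / 19500 ≈ 1.93.

1.93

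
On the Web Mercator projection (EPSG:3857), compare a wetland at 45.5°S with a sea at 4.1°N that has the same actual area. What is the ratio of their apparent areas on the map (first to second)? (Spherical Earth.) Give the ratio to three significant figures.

2.03

Mercator is conformal with k = sec φ, so areal scale = k² = sec²φ.
At 45.5°: sec²(45.5°) = 1/0.7009² = 2.036.
At 4.1°: sec²(4.1°) = 1/0.9974² = 1.005.
Ratio = 2.036/1.005 = cos²(4.1°)/cos²(45.5°) ≈ 2.03.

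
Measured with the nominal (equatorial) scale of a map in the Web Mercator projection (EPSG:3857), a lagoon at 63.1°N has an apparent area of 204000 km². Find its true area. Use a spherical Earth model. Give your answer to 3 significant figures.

For Mercator, h = k = sec φ (a conformal cylindrical projection has a single point scale, 1/cos φ).
Areal scale = k² = sec²φ = 1/cos²(63.1°) = 1/0.4524² = 4.885.
True area = apparent / (areal scale) = 204000 / 4.885 ≈ 41800 km².

41800 km²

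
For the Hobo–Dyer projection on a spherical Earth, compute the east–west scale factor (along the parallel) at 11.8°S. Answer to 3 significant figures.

0.810

Hobo–Dyer is a cylindrical equal-area projection with standard parallels at ±37.5°. Cylindrical equal-area (φ₀ = 37.5°): h = cos φ / cos 37.5° along meridians, k = cos 37.5° / cos φ along parallels; h·k = 1.
k = cos 37.5° / cos 11.8° = 0.7934/0.9789 = 0.8105.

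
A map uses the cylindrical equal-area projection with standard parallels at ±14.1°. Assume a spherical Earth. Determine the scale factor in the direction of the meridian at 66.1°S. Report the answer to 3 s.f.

A cylindrical equal-area projection with standard parallel φ₀ has meridian scale h = cos φ / cos φ₀ and parallel scale k = cos φ₀ / cos φ (so areas are preserved, h·k = 1).
h = cos 66.1° / cos 14.1° = 0.4051/0.9699 = 0.4177.

0.418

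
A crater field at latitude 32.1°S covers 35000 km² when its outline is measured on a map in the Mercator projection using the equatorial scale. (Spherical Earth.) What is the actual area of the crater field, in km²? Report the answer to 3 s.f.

25100 km²

For Mercator, h = k = sec φ (a conformal cylindrical projection has a single point scale, 1/cos φ).
Areal scale = k² = sec²φ = 1/cos²(32.1°) = 1/0.8471² = 1.394.
True area = apparent / (areal scale) = 35000 / 1.394 ≈ 25100 km².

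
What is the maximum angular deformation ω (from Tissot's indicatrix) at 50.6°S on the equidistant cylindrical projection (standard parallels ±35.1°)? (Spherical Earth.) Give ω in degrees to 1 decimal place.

14.5°

In the equirectangular projection with standard parallel φ₀ = 35.1° (x = Rλ cos φ₀, y = Rφ), meridians are true-scale (h = 1) and the parallel scale is k = cos φ₀ / cos φ.
At 50.6°: h = 1.000, k = 1.289; principal scales a = 1.289, b = 1.000.
sin(ω/2) = (a − b)/(a + b) = 0.2890/2.289 = 0.1262, so ω = 2 arcsin(0.1262) ≈ 14.5°.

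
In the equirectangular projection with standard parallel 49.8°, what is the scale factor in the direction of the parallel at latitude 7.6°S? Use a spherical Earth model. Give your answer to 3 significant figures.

With standard parallel φ₀ = 49.8°, the equirectangular projection gives x = Rλ cos φ₀, y = Rφ, so h = 1 and k = cos 49.8° / cos φ.
k = cos 49.8° / cos 7.6° = 0.6455/0.9912 = 0.6512.

0.651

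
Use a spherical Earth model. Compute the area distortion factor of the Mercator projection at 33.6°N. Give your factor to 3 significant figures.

For Mercator, h = k = sec φ (a conformal cylindrical projection has a single point scale, 1/cos φ).
Areal scale = k² = sec²φ = 1/cos²(33.6°) = 1/0.8329² = 1.441.

1.44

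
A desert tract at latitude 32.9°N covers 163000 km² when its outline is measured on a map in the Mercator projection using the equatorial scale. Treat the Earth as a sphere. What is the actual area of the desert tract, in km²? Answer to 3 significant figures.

115000 km²

Mercator is conformal, so the point scale is isotropic: h = k = sec φ = 1/cos φ.
Areal scale = k² = sec²φ = 1/cos²(32.9°) = 1/0.8396² = 1.419.
True area = apparent / (areal scale) = 163000 / 1.419 ≈ 115000 km².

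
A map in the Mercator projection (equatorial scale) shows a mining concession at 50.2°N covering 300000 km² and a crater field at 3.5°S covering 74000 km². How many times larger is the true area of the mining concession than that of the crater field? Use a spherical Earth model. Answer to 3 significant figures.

1.67

Since Mercator area scale is 1/cos²φ, the true area equals the apparent area multiplied by cos²φ.
True area of mining concession: 300000 × cos²(50.2°) = 300000 × 0.4097 = 122900 km².
True area of crater field: 74000 × cos²(3.5°) = 74000 × 0.9963 = 73720 km².
Ratio = 122900 / 73720 ≈ 1.67.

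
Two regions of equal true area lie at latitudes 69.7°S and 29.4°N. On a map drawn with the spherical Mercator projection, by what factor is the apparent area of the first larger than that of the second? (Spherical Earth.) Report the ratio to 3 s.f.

6.31

Mercator areal scale is sec²φ.
At 69.7°: sec²(69.7°) = 1/0.3469² = 8.308.
At 29.4°: sec²(29.4°) = 1/0.8712² = 1.317.
Ratio = 8.308/1.317 = cos²(29.4°)/cos²(69.7°) ≈ 6.31.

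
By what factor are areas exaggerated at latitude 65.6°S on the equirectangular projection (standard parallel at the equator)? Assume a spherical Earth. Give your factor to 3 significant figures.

For the equirectangular projection with φ₀ = 0 (plate carrée), h = 1 along meridians and k = sec φ along parallels.
Areal scale = h·k = 1 × sec φ; at 65.6°, h = 1.000, k = 2.421, so h·k = 2.421.

2.42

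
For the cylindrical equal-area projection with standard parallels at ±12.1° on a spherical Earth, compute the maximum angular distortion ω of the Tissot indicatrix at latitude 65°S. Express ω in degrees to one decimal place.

86.5°

For cylindrical equal-area with standard parallel φ₀, h = cos φ / cos φ₀ and k = cos φ₀ / cos φ, so h·k = 1.
At 65°: h = 0.4322, k = 2.314; principal scales a = 2.314, b = 0.4322.
sin(ω/2) = (a − b)/(a + b) = 1.881/2.746 = 0.6852, so ω = 2 arcsin(0.6852) ≈ 86.5°.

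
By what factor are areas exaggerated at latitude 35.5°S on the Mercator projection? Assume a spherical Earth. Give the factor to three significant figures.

1.51

For Mercator, h = k = sec φ (a conformal cylindrical projection has a single point scale, 1/cos φ).
Areal scale = k² = sec²φ = 1/cos²(35.5°) = 1/0.8141² = 1.509.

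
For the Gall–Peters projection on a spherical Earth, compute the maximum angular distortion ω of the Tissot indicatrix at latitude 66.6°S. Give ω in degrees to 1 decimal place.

62.7°

The Gall–Peters projection is cylindrical equal-area with φ₀ = 45°. For cylindrical equal-area with standard parallel φ₀, h = cos φ / cos φ₀ and k = cos φ₀ / cos φ, so h·k = 1.
At 66.6°: h = 0.5617, k = 1.780; principal scales a = 1.780, b = 0.5617.
sin(ω/2) = (a − b)/(a + b) = 1.219/2.342 = 0.5204, so ω = 2 arcsin(0.5204) ≈ 62.7°.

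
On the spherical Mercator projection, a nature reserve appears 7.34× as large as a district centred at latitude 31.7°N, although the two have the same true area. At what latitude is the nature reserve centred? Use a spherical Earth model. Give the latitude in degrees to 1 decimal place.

71.7°

Mercator areal scale is sec²φ, so apparent-area ratio = sec²φ₁ / sec²φ₂ = cos²φ₂ / cos²φ₁.
cos²φ₂ / cos²φ₁ = 7.34  ⇒  cos φ₁ = cos 31.7° / √7.34 = 0.8508/2.709 = 0.3140.
φ₁ = arccos(0.3140) ≈ 71.7°.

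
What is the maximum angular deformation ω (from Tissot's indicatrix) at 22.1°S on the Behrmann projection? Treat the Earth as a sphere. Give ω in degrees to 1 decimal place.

Behrmann is a cylindrical equal-area projection with standard parallels at ±30°. For cylindrical equal-area with standard parallel φ₀, h = cos φ / cos φ₀ and k = cos φ₀ / cos φ, so h·k = 1.
At 22.1°: h = 1.070, k = 0.9347; principal scales a = 1.070, b = 0.9347.
sin(ω/2) = (a − b)/(a + b) = 0.1352/2.005 = 0.06743, so ω = 2 arcsin(0.06743) ≈ 7.7°.

7.7°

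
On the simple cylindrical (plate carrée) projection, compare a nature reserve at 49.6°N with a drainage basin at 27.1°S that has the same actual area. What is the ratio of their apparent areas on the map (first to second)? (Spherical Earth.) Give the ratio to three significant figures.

1.37

Plate carrée maps x = Rλ, y = Rφ. The meridian scale is h = 1 and the parallel scale is k = 1/cos φ = sec φ.
Areal scale at 49.6°: h·k = 1.000 × 1.543 = 1.543.
Areal scale at 27.1°: h·k = 1.000 × 1.123 = 1.123.
Ratio = 1.543/1.123 ≈ 1.37.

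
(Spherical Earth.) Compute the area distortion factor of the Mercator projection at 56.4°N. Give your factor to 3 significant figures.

3.27

Mercator is conformal, so the point scale is isotropic: h = k = sec φ = 1/cos φ.
Areal scale = k² = sec²φ = 1/cos²(56.4°) = 1/0.5534² = 3.265.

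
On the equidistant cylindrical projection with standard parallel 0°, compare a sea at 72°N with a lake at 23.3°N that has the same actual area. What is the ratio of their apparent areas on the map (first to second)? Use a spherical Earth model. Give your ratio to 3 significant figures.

2.97

Plate carrée maps x = Rλ, y = Rφ. The meridian scale is h = 1 and the parallel scale is k = 1/cos φ = sec φ.
Areal scale at 72°: h·k = 1.000 × 3.236 = 3.236.
Areal scale at 23.3°: h·k = 1.000 × 1.089 = 1.089.
Ratio = 3.236/1.089 ≈ 2.97.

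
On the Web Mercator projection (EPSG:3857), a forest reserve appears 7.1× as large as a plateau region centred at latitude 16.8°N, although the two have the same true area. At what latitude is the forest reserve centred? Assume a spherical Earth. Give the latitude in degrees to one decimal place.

68.9°

On Mercator, (apparent₁)/(apparent₂) = sec²φ₁ / sec²φ₂ when true areas are equal.
cos²φ₂ / cos²φ₁ = 7.1  ⇒  cos φ₁ = cos 16.8° / √7.1 = 0.9573/2.665 = 0.3593.
φ₁ = arccos(0.3593) ≈ 68.9°.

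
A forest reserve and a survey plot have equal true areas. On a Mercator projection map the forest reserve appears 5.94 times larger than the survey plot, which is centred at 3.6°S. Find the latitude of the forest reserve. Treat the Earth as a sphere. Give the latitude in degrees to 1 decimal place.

For equal true areas on Mercator, apparent areas scale as sec²φ, so the ratio is cos²φ₂ / cos²φ₁.
cos²φ₂ / cos²φ₁ = 5.94  ⇒  cos φ₁ = cos 3.6° / √5.94 = 0.9980/2.437 = 0.4095.
φ₁ = arccos(0.4095) ≈ 65.8°.

65.8°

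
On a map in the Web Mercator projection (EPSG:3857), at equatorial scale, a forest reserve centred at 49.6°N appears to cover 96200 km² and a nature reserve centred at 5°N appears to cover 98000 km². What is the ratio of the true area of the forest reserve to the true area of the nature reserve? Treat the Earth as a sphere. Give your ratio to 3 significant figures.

0.416

On Mercator the areal scale is sec²φ, so true area = apparent × cos²φ.
True area of forest reserve: 96200 × cos²(49.6°) = 96200 × 0.4201 = 40410 km².
True area of nature reserve: 98000 × cos²(5°) = 98000 × 0.9924 = 97260 km².
Ratio = 40410 / 97260 ≈ 0.416.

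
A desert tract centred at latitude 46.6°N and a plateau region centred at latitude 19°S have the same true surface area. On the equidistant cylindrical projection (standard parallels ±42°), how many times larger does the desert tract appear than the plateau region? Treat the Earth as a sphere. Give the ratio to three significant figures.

With standard parallel φ₀ = 42°, the equirectangular projection gives x = Rλ cos φ₀, y = Rφ, so h = 1 and k = cos 42° / cos φ.
Areal scale at 46.6°: h·k = 1.000 × 1.082 = 1.082.
Areal scale at 19°: h·k = 1.000 × 0.7860 = 0.7860.
Ratio = 1.082/0.7860 ≈ 1.38.

1.38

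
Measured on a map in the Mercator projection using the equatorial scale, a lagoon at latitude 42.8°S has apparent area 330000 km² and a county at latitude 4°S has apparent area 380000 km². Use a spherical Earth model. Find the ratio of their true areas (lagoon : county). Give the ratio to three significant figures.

0.470

Mercator's areal exaggeration is sec²φ; hence true area = (apparent area) · cos²φ.
True area of lagoon: 330000 × cos²(42.8°) = 330000 × 0.5384 = 177700 km².
True area of county: 380000 × cos²(4°) = 380000 × 0.9951 = 378200 km².
Ratio = 177700 / 378200 ≈ 0.470.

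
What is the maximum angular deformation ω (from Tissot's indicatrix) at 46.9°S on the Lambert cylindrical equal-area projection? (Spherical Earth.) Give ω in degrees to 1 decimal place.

42.6°

The Lambert cylindrical equal-area projection is the cylindrical equal-area projection with its standard parallel at the equator (φ₀ = 0). Cylindrical equal-area (φ₀ = 0°): h = cos φ / cos 0° along meridians, k = cos 0° / cos φ along parallels; h·k = 1.
At 46.9°: h = 0.6833, k = 1.464; principal scales a = 1.464, b = 0.6833.
sin(ω/2) = (a − b)/(a + b) = 0.7803/2.147 = 0.3635, so ω = 2 arcsin(0.3635) ≈ 42.6°.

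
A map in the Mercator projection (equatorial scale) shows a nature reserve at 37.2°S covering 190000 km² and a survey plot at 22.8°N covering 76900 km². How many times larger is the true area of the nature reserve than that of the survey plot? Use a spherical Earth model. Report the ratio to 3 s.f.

Since Mercator area scale is 1/cos²φ, the true area equals the apparent area multiplied by cos²φ.
True area of nature reserve: 190000 × cos²(37.2°) = 190000 × 0.6345 = 120500 km².
True area of survey plot: 76900 × cos²(22.8°) = 76900 × 0.8498 = 65350 km².
Ratio = 120500 / 65350 ≈ 1.84.

1.84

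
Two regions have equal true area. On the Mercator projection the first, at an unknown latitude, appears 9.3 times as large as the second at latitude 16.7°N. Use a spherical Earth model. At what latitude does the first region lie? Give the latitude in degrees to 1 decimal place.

71.7°

On Mercator, (apparent₁)/(apparent₂) = sec²φ₁ / sec²φ₂ when true areas are equal.
cos²φ₂ / cos²φ₁ = 9.3  ⇒  cos φ₁ = cos 16.7° / √9.3 = 0.9578/3.050 = 0.3141.
φ₁ = arccos(0.3141) ≈ 71.7°.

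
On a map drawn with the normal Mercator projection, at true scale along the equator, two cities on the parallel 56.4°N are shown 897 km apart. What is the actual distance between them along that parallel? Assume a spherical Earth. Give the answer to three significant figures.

Mercator is conformal, so the point scale is isotropic: h = k = sec φ = 1/cos φ.
Along the parallel at 56.4°, map distances are exaggerated by k = sec 56.4° = 1.807.
True distance = 897 / 1.807 = 897 × cos 56.4° ≈ 496 km.

496 km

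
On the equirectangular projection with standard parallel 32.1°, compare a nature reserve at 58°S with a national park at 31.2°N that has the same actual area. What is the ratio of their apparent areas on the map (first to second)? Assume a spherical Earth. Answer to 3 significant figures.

1.61

The equidistant cylindrical projection with φ₀ = 32.1° has h = 1 (meridians true) and k = cos φ₀ / cos φ along parallels.
Areal scale at 58°: h·k = 1.000 × 1.599 = 1.599.
Areal scale at 31.2°: h·k = 1.000 × 0.9904 = 0.9904.
Ratio = 1.599/0.9904 ≈ 1.61.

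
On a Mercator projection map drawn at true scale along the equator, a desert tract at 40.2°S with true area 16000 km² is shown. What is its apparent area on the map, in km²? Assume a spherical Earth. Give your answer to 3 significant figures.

For Mercator, h = k = sec φ (a conformal cylindrical projection has a single point scale, 1/cos φ).
Areal scale = k² = sec²φ = 1/cos²(40.2°) = 1/0.7638² = 1.714.
Apparent area = 16000 × 1.714 ≈ 27400 km².

27400 km²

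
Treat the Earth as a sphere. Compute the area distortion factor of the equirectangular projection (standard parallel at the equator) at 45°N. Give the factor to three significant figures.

In the plate carrée (x = Rλ, y = Rφ), meridians are true-scale (h = 1) and parallels are stretched by k = sec φ.
Areal scale = h·k = 1 × sec φ; at 45°, h = 1.000, k = 1.414, so h·k = 1.414.

1.41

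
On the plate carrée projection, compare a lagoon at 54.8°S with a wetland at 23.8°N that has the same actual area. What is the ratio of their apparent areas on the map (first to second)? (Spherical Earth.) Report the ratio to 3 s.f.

Plate carrée maps x = Rλ, y = Rφ. The meridian scale is h = 1 and the parallel scale is k = 1/cos φ = sec φ.
Areal scale at 54.8°: h·k = 1.000 × 1.735 = 1.735.
Areal scale at 23.8°: h·k = 1.000 × 1.093 = 1.093.
Ratio = 1.735/1.093 ≈ 1.59.

1.59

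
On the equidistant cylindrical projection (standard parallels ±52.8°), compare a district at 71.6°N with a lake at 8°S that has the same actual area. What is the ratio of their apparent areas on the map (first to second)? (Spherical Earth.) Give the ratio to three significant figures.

The equidistant cylindrical projection with φ₀ = 52.8° has h = 1 (meridians true) and k = cos φ₀ / cos φ along parallels.
Areal scale at 71.6°: h·k = 1.000 × 1.915 = 1.915.
Areal scale at 8°: h·k = 1.000 × 0.6105 = 0.6105.
Ratio = 1.915/0.6105 ≈ 3.14.

3.14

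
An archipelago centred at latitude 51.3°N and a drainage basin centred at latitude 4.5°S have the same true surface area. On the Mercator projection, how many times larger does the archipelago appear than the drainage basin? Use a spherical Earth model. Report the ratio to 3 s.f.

2.54

Mercator is conformal with k = sec φ, so areal scale = k² = sec²φ.
At 51.3°: sec²(51.3°) = 1/0.6252² = 2.558.
At 4.5°: sec²(4.5°) = 1/0.9969² = 1.006.
Ratio = 2.558/1.006 = cos²(4.5°)/cos²(51.3°) ≈ 2.54.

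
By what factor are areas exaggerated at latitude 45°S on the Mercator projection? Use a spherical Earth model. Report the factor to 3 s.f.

2.00

Mercator is conformal, so the point scale is isotropic: h = k = sec φ = 1/cos φ.
Areal scale = k² = sec²φ = 1/cos²(45°) = 1/0.7071² = 2.000.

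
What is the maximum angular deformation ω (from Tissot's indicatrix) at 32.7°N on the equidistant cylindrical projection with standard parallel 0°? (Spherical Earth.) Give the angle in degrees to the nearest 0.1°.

Plate carrée maps x = Rλ, y = Rφ. The meridian scale is h = 1 and the parallel scale is k = 1/cos φ = sec φ.
At 32.7°: h = 1.000, k = 1.188; principal scales a = 1.188, b = 1.000.
sin(ω/2) = (a − b)/(a + b) = 0.1883/2.188 = 0.08606, so ω = 2 arcsin(0.08606) ≈ 9.9°.

9.9°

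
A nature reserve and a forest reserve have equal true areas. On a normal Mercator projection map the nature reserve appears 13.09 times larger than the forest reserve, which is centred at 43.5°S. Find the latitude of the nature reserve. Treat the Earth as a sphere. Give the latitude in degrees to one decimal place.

78.4°

On Mercator, (apparent₁)/(apparent₂) = sec²φ₁ / sec²φ₂ when true areas are equal.
cos²φ₂ / cos²φ₁ = 13.09  ⇒  cos φ₁ = cos 43.5° / √13.09 = 0.7254/3.618 = 0.2005.
φ₁ = arccos(0.2005) ≈ 78.4°.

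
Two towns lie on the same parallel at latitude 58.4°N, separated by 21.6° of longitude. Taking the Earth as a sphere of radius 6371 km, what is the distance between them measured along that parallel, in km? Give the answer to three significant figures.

1260 km

Arc length along a parallel = R cos φ · Δλ (with Δλ in radians).
= 6371 × cos 58.4° × (21.6° × π/180) = 6371 × 0.5240 × 0.3770 ≈ 1260 km.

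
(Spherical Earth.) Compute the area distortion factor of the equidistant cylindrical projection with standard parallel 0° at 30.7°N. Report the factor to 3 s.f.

1.16

In the plate carrée (x = Rλ, y = Rφ), meridians are true-scale (h = 1) and parallels are stretched by k = sec φ.
Areal scale = h·k = 1 × sec φ; at 30.7°, h = 1.000, k = 1.163, so h·k = 1.163.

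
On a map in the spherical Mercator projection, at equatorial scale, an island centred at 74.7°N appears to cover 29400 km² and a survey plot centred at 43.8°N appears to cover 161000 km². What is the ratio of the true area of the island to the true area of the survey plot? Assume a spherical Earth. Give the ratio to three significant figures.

On Mercator the areal scale is sec²φ, so true area = apparent × cos²φ.
True area of island: 29400 × cos²(74.7°) = 29400 × 0.06963 = 2047 km².
True area of survey plot: 161000 × cos²(43.8°) = 161000 × 0.5209 = 83870 km².
Ratio = 2047 / 83870 ≈ 0.0244.

0.0244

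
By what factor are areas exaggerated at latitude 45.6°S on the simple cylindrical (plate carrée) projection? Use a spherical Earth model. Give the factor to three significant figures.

Plate carrée maps x = Rλ, y = Rφ. The meridian scale is h = 1 and the parallel scale is k = 1/cos φ = sec φ.
Areal scale = h·k = 1 × sec φ; at 45.6°, h = 1.000, k = 1.429, so h·k = 1.429.

1.43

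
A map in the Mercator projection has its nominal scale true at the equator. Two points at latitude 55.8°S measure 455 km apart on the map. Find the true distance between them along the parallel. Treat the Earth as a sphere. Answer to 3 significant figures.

256 km

The Mercator projection is conformal; its linear scale factor is the same in every direction and equals sec φ = 1/cos φ.
Along the parallel at 55.8°, map distances are exaggerated by k = sec 55.8° = 1.779.
True distance = 455 / 1.779 = 455 × cos 55.8° ≈ 256 km.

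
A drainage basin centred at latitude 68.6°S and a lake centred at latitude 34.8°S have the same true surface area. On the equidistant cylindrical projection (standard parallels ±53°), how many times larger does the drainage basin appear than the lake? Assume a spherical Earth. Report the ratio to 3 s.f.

With standard parallel φ₀ = 53°, the equirectangular projection gives x = Rλ cos φ₀, y = Rφ, so h = 1 and k = cos 53° / cos φ.
Areal scale at 68.6°: h·k = 1.000 × 1.649 = 1.649.
Areal scale at 34.8°: h·k = 1.000 × 0.7329 = 0.7329.
Ratio = 1.649/0.7329 ≈ 2.25.

2.25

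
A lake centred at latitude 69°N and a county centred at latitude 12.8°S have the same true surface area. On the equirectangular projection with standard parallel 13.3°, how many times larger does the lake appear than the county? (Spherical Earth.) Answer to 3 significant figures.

2.72

With standard parallel φ₀ = 13.3°, the equirectangular projection gives x = Rλ cos φ₀, y = Rφ, so h = 1 and k = cos 13.3° / cos φ.
Areal scale at 69°: h·k = 1.000 × 2.716 = 2.716.
Areal scale at 12.8°: h·k = 1.000 × 0.9980 = 0.9980.
Ratio = 2.716/0.9980 ≈ 2.72.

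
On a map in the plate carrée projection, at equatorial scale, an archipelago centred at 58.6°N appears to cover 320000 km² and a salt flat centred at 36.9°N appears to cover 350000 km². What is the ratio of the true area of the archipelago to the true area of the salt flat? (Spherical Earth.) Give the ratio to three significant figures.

0.596

On the plate carrée, areal scale = h·k = 1 × sec φ, so true area = apparent × cos φ.
True area of archipelago: 320000 × cos(58.6°) = 320000 × 0.5210 = 166700 km².
True area of salt flat: 350000 × cos(36.9°) = 350000 × 0.7997 = 279900 km².
Ratio = 166700 / 279900 ≈ 0.596.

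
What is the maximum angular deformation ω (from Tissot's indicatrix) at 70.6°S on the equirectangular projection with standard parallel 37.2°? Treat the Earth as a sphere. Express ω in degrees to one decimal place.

48.6°

In the equirectangular projection with standard parallel φ₀ = 37.2° (x = Rλ cos φ₀, y = Rφ), meridians are true-scale (h = 1) and the parallel scale is k = cos φ₀ / cos φ.
At 70.6°: h = 1.000, k = 2.398; principal scales a = 2.398, b = 1.000.
sin(ω/2) = (a − b)/(a + b) = 1.398/3.398 = 0.4114, so ω = 2 arcsin(0.4114) ≈ 48.6°.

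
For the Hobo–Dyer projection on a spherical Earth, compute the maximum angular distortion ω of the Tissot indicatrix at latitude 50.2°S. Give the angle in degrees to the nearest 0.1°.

24.4°

The Hobo–Dyer projection is cylindrical equal-area with φ₀ = 37.5°. For cylindrical equal-area with standard parallel φ₀, h = cos φ / cos φ₀ and k = cos φ₀ / cos φ, so h·k = 1.
At 50.2°: h = 0.8068, k = 1.239; principal scales a = 1.239, b = 0.8068.
sin(ω/2) = (a − b)/(a + b) = 0.4326/2.046 = 0.2114, so ω = 2 arcsin(0.2114) ≈ 24.4°.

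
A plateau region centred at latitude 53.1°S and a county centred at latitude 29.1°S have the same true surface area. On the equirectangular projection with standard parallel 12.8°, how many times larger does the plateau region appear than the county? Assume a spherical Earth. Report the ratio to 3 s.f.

With standard parallel φ₀ = 12.8°, the equirectangular projection gives x = Rλ cos φ₀, y = Rφ, so h = 1 and k = cos 12.8° / cos φ.
Areal scale at 53.1°: h·k = 1.000 × 1.624 = 1.624.
Areal scale at 29.1°: h·k = 1.000 × 1.116 = 1.116.
Ratio = 1.624/1.116 ≈ 1.46.

1.46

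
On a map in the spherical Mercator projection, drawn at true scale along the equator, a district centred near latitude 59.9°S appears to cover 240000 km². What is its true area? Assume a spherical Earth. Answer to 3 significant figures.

The Mercator projection is conformal; its linear scale factor is the same in every direction and equals sec φ = 1/cos φ.
Areal scale = k² = sec²φ = 1/cos²(59.9°) = 1/0.5015² = 3.976.
True area = apparent / (areal scale) = 240000 / 3.976 ≈ 60400 km².

60400 km²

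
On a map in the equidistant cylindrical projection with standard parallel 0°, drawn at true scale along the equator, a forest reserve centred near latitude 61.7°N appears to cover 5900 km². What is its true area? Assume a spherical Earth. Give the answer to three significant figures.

2800 km²

In the plate carrée (x = Rλ, y = Rφ), meridians are true-scale (h = 1) and parallels are stretched by k = sec φ.
Areal scale = h·k = 1 × sec φ; at 61.7°, h = 1.000, k = 2.109, so h·k = 2.109.
True area = apparent / (areal scale) = 5900 / 2.109 ≈ 2800 km².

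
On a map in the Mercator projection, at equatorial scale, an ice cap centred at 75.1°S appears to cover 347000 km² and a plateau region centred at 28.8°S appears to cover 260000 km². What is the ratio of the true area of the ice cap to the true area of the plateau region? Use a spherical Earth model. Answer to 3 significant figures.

0.115

On Mercator the areal scale is sec²φ, so true area = apparent × cos²φ.
True area of ice cap: 347000 × cos²(75.1°) = 347000 × 0.06612 = 22940 km².
True area of plateau region: 260000 × cos²(28.8°) = 260000 × 0.7679 = 199700 km².
Ratio = 22940 / 199700 ≈ 0.115.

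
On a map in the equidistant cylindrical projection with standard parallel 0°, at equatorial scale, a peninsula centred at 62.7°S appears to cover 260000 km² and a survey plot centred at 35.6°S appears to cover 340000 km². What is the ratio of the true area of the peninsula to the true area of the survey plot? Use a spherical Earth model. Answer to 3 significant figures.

0.431

On the plate carrée, areal scale = h·k = 1 × sec φ, so true area = apparent × cos φ.
True area of peninsula: 260000 × cos(62.7°) = 260000 × 0.4586 = 119200 km².
True area of survey plot: 340000 × cos(35.6°) = 340000 × 0.8131 = 276500 km².
Ratio = 119200 / 276500 ≈ 0.431.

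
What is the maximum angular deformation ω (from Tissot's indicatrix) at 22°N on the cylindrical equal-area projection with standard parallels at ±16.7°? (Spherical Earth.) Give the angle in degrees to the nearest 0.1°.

3.7°

A cylindrical equal-area projection with standard parallel φ₀ has meridian scale h = cos φ / cos φ₀ and parallel scale k = cos φ₀ / cos φ (so areas are preserved, h·k = 1).
At 22°: h = 0.9680, k = 1.033; principal scales a = 1.033, b = 0.9680.
sin(ω/2) = (a − b)/(a + b) = 0.06503/2.001 = 0.03250, so ω = 2 arcsin(0.03250) ≈ 3.7°.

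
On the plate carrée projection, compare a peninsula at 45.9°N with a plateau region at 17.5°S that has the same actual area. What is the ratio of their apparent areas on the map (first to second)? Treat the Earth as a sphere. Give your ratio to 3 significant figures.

For the equirectangular projection with φ₀ = 0 (plate carrée), h = 1 along meridians and k = sec φ along parallels.
Areal scale at 45.9°: h·k = 1.000 × 1.437 = 1.437.
Areal scale at 17.5°: h·k = 1.000 × 1.049 = 1.049.
Ratio = 1.437/1.049 ≈ 1.37.

1.37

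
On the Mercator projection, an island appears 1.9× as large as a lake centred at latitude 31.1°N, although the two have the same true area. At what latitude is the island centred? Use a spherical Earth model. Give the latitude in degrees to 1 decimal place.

51.6°

On Mercator, (apparent₁)/(apparent₂) = sec²φ₁ / sec²φ₂ when true areas are equal.
cos²φ₂ / cos²φ₁ = 1.9  ⇒  cos φ₁ = cos 31.1° / √1.9 = 0.8563/1.378 = 0.6212.
φ₁ = arccos(0.6212) ≈ 51.6°.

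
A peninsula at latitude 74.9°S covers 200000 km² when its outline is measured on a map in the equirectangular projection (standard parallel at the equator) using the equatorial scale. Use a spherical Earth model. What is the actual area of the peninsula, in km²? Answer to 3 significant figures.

52100 km²

For the equirectangular projection with φ₀ = 0 (plate carrée), h = 1 along meridians and k = sec φ along parallels.
Areal scale = h·k = 1 × sec φ; at 74.9°, h = 1.000, k = 3.839, so h·k = 3.839.
True area = apparent / (areal scale) = 200000 / 3.839 ≈ 52100 km².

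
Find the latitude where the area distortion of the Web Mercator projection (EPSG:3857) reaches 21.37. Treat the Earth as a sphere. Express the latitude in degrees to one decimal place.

Mercator areal scale is sec²φ.
sec²φ = 21.37  ⇒  cos²φ = 0.04679  ⇒  cos φ = 0.2163.
φ = arccos(0.2163) ≈ 77.5°.

77.5°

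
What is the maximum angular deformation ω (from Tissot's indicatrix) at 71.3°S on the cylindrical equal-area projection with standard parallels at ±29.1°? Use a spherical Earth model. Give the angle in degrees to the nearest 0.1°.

Cylindrical equal-area (φ₀ = 29.1°): h = cos φ / cos 29.1° along meridians, k = cos 29.1° / cos φ along parallels; h·k = 1.
At 71.3°: h = 0.3669, k = 2.725; principal scales a = 2.725, b = 0.3669.
sin(ω/2) = (a − b)/(a + b) = 2.358/3.092 = 0.7627, so ω = 2 arcsin(0.7627) ≈ 99.4°.

99.4°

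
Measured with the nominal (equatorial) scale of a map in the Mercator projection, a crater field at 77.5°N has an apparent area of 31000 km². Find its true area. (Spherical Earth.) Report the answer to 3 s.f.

The Mercator projection is conformal; its linear scale factor is the same in every direction and equals sec φ = 1/cos φ.
Areal scale = k² = sec²φ = 1/cos²(77.5°) = 1/0.2164² = 21.35.
True area = apparent / (areal scale) = 31000 / 21.35 ≈ 1450 km².

1450 km²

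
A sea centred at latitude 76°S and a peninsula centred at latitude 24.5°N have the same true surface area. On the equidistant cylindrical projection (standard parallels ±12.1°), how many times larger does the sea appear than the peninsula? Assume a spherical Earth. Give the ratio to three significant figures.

3.76

In the equirectangular projection with standard parallel φ₀ = 12.1° (x = Rλ cos φ₀, y = Rφ), meridians are true-scale (h = 1) and the parallel scale is k = cos φ₀ / cos φ.
Areal scale at 76°: h·k = 1.000 × 4.042 = 4.042.
Areal scale at 24.5°: h·k = 1.000 × 1.075 = 1.075.
Ratio = 4.042/1.075 ≈ 3.76.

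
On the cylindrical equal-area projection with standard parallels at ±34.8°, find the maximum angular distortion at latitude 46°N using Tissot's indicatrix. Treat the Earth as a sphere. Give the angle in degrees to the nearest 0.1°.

19.1°

For cylindrical equal-area with standard parallel φ₀, h = cos φ / cos φ₀ and k = cos φ₀ / cos φ, so h·k = 1.
At 46°: h = 0.8460, k = 1.182; principal scales a = 1.182, b = 0.8460.
sin(ω/2) = (a − b)/(a + b) = 0.3361/2.028 = 0.1657, so ω = 2 arcsin(0.1657) ≈ 19.1°.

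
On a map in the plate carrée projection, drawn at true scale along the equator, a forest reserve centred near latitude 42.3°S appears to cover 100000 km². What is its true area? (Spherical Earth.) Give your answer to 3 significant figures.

In the plate carrée (x = Rλ, y = Rφ), meridians are true-scale (h = 1) and parallels are stretched by k = sec φ.
Areal scale = h·k = 1 × sec φ; at 42.3°, h = 1.000, k = 1.352, so h·k = 1.352.
True area = apparent / (areal scale) = 100000 / 1.352 ≈ 74000 km².

74000 km²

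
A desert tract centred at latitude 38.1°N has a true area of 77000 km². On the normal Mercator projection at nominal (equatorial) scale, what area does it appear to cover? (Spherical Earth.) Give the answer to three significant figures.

The Mercator projection is conformal; its linear scale factor is the same in every direction and equals sec φ = 1/cos φ.
Areal scale = k² = sec²φ = 1/cos²(38.1°) = 1/0.7869² = 1.615.
Apparent area = 77000 × 1.615 ≈ 124000 km².

124000 km²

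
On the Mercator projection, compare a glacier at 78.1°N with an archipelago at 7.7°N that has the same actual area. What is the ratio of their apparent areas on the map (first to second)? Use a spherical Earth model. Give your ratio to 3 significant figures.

23.1

Mercator areal scale is sec²φ.
At 78.1°: sec²(78.1°) = 1/0.2062² = 23.52.
At 7.7°: sec²(7.7°) = 1/0.9910² = 1.018.
Ratio = 23.52/1.018 = cos²(7.7°)/cos²(78.1°) ≈ 23.1.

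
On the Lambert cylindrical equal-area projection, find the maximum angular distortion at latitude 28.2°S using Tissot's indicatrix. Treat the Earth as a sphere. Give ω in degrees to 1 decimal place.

The Lambert cylindrical equal-area projection is the cylindrical equal-area projection with its standard parallel at the equator (φ₀ = 0). A cylindrical equal-area projection with standard parallel φ₀ has meridian scale h = cos φ / cos φ₀ and parallel scale k = cos φ₀ / cos φ (so areas are preserved, h·k = 1).
At 28.2°: h = 0.8813, k = 1.135; principal scales a = 1.135, b = 0.8813.
sin(ω/2) = (a − b)/(a + b) = 0.2534/2.016 = 0.1257, so ω = 2 arcsin(0.1257) ≈ 14.4°.

14.4°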